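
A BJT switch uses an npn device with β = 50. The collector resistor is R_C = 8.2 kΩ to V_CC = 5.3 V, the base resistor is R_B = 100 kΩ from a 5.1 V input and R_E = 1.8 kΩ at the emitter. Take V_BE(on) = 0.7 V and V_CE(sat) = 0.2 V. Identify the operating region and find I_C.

saturation; I_C ≈ 0.5 mA

Assume active: I_B = (5.1 − 0.7)/(100 + 51×1.8) = 0.0229 mA, I_C = β·I_B = 1.15 mA.
Then V_CE = 5.3 − 1.15×8.2 − 1.17×1.8 = -6.21 V < 0.2 V — the active assumption fails.
Re-solve with V_CE = 0.2 V. KCL at the emitter: V_E/R_E = (V_BB−0.7−V_E)/R_B + (V_CC−0.2−V_E)/R_C, giving V_E = 0.969 V.
I_C = (V_CC − 0.2 − V_E)/R_C = (5.1 − 0.969)/8.2 = 0.504 mA.
Check: I_B = (4.4 − 0.969)/100 = 0.0343 mA, and β·I_B = 1.72 mA > I_C, confirming saturation.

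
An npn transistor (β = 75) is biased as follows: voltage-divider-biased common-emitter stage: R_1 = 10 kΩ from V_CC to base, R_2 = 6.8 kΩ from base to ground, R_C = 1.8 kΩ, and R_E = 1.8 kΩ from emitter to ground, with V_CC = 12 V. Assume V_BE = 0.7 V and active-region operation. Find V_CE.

Thevenize the base divider: V_Th = V_CC·R_2/(R_1+R_2) = 12×6.8/16.8 = 4.86 V, R_Th = R_1‖R_2 = 4.05 kΩ.
Base-emitter loop: V_Th = I_B·R_Th + V_BE + (β+1)I_B·R_E, so I_B = (4.86 − 0.7) / (4.05 + 76×1.8) = 0.0295 mA.
I_C = β·I_B = 75×0.0295 = 2.21 mA, and I_E = (β+1)I_B = 2.24 mA.
V_CE = V_CC − I_C·R_C − I_E·R_E = 12 − 2.21×1.8 − 2.24×1.8 = 3.98 V.
V_CE = 3.98 V > 0.2 V confirms active-region operation.

V_CE ≈ 4 V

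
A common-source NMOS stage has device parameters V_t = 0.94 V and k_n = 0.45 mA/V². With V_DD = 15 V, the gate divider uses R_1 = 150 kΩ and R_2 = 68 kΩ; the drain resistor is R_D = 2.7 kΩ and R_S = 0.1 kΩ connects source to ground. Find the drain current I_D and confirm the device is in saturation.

I_D ≈ 2.7 mA

V_G = V_DD·R_2/(R_1+R_2) = 15×68/218 = 4.68 V.
Assume saturation: I_D = (k_n/2)(V_GS − V_t)² with V_GS = V_G − I_D·R_S = 4.68 − 0.1·I_D.
Substituting gives 0.00225·I_D² − 1.17·I_D + 3.15 = 0, with roots I_D = 2.71 or 517 mA.
The root I_D = 517 mA gives V_GS = -47 V ≤ V_t, so take I_D = 2.71 mA.
Then V_GS = 4.41 V and V_DS = V_DD − I_D(R_D+R_S) = 15 − 2.71×2.8 = 7.42 V.
Saturation requires V_DS ≥ V_GS − V_t = 3.47 V; 7.42 ≥ 3.47 ✓.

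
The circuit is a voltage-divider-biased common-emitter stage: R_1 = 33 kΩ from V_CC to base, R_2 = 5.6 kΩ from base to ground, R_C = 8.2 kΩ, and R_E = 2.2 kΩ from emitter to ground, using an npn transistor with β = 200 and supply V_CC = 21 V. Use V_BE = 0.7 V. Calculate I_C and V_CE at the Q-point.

Thevenize the base divider: V_Th = V_CC·R_2/(R_1+R_2) = 21×5.6/38.6 = 3.05 V, R_Th = R_1‖R_2 = 4.79 kΩ.
Base-emitter loop: V_Th = I_B·R_Th + V_BE + (β+1)I_B·R_E, so I_B = (3.05 − 0.7) / (4.79 + 201×2.2) = 0.00525 mA.
I_C = β·I_B = 200×0.00525 = 1.05 mA, and I_E = (β+1)I_B = 1.06 mA.
V_CE = V_CC − I_C·R_C − I_E·R_E = 21 − 1.05×8.2 − 1.06×2.2 = 10.1 V.
V_CE = 10.1 V > 0.2 V confirms active-region operation.

I_C ≈ 1 mA, V_CE ≈ 10 V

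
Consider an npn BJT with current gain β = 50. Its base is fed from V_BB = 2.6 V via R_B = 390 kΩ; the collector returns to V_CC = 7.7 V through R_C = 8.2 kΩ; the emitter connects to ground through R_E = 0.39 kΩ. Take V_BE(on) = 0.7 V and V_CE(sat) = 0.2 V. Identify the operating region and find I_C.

active; I_C ≈ 0.23 mA

Assume active. Base-emitter loop: I_B = (V_BB − V_BE)/(R_B + (β+1)R_E) = (2.6 − 0.7)/(390 + 51×0.39) = 0.00464 mA.
I_C = β·I_B = 50×0.00464 = 0.232 mA.
V_CE = V_CC − I_C·R_C − I_E·R_E = 7.7 − 0.232×8.2 − 0.236×0.39 = 5.71 V > V_CE(sat), so the active-region assumption holds.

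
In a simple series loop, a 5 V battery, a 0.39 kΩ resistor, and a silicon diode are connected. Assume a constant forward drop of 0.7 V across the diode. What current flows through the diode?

KVL around the loop: 5 = V_D + I·R = 0.7 + I × 0.39 kΩ.
So I = (5 − 0.7) / 0.39 kΩ = 4.3 / 0.39 = 11 mA.

I ≈ 11 mA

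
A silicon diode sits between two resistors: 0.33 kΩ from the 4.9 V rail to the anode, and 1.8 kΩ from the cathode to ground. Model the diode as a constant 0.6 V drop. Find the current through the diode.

I ≈ 2 mA

The two resistors are in series with the diode, so KVL gives 4.9 = I·0.33 + 0.6 + I·1.8.
I = (4.9 − 0.6) / (0.33 + 1.8) kΩ = 4.3 / 2.13 = 2.02 mA.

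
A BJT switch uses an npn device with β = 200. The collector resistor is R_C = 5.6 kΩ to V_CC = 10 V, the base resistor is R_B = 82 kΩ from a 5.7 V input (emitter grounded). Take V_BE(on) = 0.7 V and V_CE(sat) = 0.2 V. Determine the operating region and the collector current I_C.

saturation; I_C ≈ 1.8 mA

Assume active: I_B = (5.7 − 0.7)/82 = 0.061 mA, giving I_C = β·I_B = 12.2 mA.
But then V_CE = 10 − 12.2×5.6 = -58.3 V < V_CE(sat) = 0.2 V — impossible in the active region.
So the transistor is saturated. With V_CE = 0.2 V, I_C = (V_CC − 0.2)/R_C = 9.8/5.6 = 1.75 mA.
Check: β·I_B = 12.2 mA > I_C = 1.75 mA, confirming saturation.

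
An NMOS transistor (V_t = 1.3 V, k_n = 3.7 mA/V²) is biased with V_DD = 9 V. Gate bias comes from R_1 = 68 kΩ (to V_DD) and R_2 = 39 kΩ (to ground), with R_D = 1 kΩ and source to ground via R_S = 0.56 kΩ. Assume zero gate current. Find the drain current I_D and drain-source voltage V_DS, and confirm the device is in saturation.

I_D ≈ 1.8 mA, V_DS ≈ 6.2 V

V_G = V_DD·R_2/(R_1+R_2) = 9×39/107 = 3.28 V.
Assume saturation: I_D = (k_n/2)(V_GS − V_t)² with V_GS = V_G − I_D·R_S = 3.28 − 0.56·I_D.
Substituting gives 0.58·I_D² − 5.1·I_D + 7.26 = 0, with roots I_D = 1.78 or 7.01 mA.
The root I_D = 7.01 mA gives V_GS = -0.647 V ≤ V_t, so take I_D = 1.78 mA.
Then V_GS = 2.28 V and V_DS = V_DD − I_D(R_D+R_S) = 9 − 1.78×1.56 = 6.22 V.
Saturation requires V_DS ≥ V_GS − V_t = 0.982 V; 6.22 ≥ 0.982 ✓.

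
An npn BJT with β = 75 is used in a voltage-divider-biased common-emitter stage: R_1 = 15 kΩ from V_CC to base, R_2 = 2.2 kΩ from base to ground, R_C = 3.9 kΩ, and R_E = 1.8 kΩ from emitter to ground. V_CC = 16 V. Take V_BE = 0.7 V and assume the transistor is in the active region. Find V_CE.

Thevenize the base divider: V_Th = V_CC·R_2/(R_1+R_2) = 16×2.2/17.2 = 2.05 V, R_Th = R_1‖R_2 = 1.92 kΩ.
Base-emitter loop: V_Th = I_B·R_Th + V_BE + (β+1)I_B·R_E, so I_B = (2.05 − 0.7) / (1.92 + 76×1.8) = 0.00971 mA.
I_C = β·I_B = 75×0.00971 = 0.728 mA, and I_E = (β+1)I_B = 0.738 mA.
V_CE = V_CC − I_C·R_C − I_E·R_E = 16 − 0.728×3.9 − 0.738×1.8 = 11.8 V.
V_CE = 11.8 V > 0.2 V confirms active-region operation.

V_CE ≈ 12 V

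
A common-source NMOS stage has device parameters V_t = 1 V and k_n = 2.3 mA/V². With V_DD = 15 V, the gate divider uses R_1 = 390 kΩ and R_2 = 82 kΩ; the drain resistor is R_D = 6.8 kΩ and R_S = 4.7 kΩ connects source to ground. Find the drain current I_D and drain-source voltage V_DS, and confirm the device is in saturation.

V_G = V_DD·R_2/(R_1+R_2) = 15×82/472 = 2.61 V.
Assume saturation: I_D = (k_n/2)(V_GS − V_t)² with V_GS = V_G − I_D·R_S = 2.61 − 4.7·I_D.
Substituting gives 25.4·I_D² − 18.4·I_D + 2.97 = 0, with roots I_D = 0.244 or 0.479 mA.
The root I_D = 0.479 mA gives V_GS = 0.355 V ≤ V_t, so take I_D = 0.244 mA.
Then V_GS = 1.46 V and V_DS = V_DD − I_D(R_D+R_S) = 15 − 0.244×11.5 = 12.2 V.
Saturation requires V_DS ≥ V_GS − V_t = 0.46 V; 12.2 ≥ 0.46 ✓.

I_D ≈ 0.24 mA, V_DS ≈ 12 V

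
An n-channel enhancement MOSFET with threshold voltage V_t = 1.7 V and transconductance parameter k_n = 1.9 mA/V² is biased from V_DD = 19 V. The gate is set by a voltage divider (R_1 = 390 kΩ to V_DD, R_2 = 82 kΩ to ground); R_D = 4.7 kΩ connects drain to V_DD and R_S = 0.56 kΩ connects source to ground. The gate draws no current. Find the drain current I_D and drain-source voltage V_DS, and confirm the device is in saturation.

I_D ≈ 1 mA, V_DS ≈ 14 V

V_G = V_DD·R_2/(R_1+R_2) = 19×82/472 = 3.3 V.
Assume saturation: I_D = (k_n/2)(V_GS − V_t)² with V_GS = V_G − I_D·R_S = 3.3 − 0.56·I_D.
Substituting gives 0.298·I_D² − 2.7·I_D + 2.43 = 0, with roots I_D = 1.01 or 8.06 mA.
The root I_D = 8.06 mA gives V_GS = -1.21 V ≤ V_t, so take I_D = 1.01 mA.
Then V_GS = 2.73 V and V_DS = V_DD − I_D(R_D+R_S) = 19 − 1.01×5.26 = 13.7 V.
Saturation requires V_DS ≥ V_GS − V_t = 1.03 V; 13.7 ≥ 1.03 ✓.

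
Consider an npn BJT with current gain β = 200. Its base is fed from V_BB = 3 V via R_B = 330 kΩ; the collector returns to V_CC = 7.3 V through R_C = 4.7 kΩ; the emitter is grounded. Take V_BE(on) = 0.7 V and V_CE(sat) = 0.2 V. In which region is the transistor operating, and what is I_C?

active; I_C ≈ 1.4 mA

Assume active. Base-emitter loop: I_B = (V_BB − V_BE)/R_B = (3 − 0.7)/330 = 0.00697 mA.
I_C = β·I_B = 200×0.00697 = 1.39 mA.
V_CE = V_CC − I_C·R_C = 7.3 − 1.39×4.7 = 0.748 V > V_CE(sat), so the active-region assumption holds.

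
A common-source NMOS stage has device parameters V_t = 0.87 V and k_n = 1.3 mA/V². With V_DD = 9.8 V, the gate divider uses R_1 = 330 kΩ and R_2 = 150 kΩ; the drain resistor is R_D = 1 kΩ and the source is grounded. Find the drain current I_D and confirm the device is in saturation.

I_D ≈ 3.1 mA

V_G = V_DD·R_2/(R_1+R_2) = 9.8×150/480 = 3.06 V. With the source grounded, V_GS = V_G = 3.06 V.
Assume saturation: I_D = (k_n/2)(V_GS − V_t)² = (1.3/2)×(3.06 − 0.87)² = 0.65×2.19² = 3.12 mA.
V_DS = V_DD − I_D·R_D = 9.8 − 3.12×1 = 6.68 V.
Saturation requires V_DS ≥ V_GS − V_t = 2.19 V; 6.68 ≥ 2.19 ✓.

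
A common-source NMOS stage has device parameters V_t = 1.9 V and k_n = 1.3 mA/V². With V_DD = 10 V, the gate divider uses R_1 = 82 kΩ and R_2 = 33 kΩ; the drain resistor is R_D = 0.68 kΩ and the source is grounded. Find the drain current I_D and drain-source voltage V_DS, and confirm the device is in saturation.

I_D ≈ 0.61 mA, V_DS ≈ 9.6 V

V_G = V_DD·R_2/(R_1+R_2) = 10×33/115 = 2.87 V. With the source grounded, V_GS = V_G = 2.87 V.
Assume saturation: I_D = (k_n/2)(V_GS − V_t)² = (1.3/2)×(2.87 − 1.9)² = 0.65×0.97² = 0.611 mA.
V_DS = V_DD − I_D·R_D = 10 − 0.611×0.68 = 9.58 V.
Saturation requires V_DS ≥ V_GS − V_t = 0.97 V; 9.58 ≥ 0.97 ✓.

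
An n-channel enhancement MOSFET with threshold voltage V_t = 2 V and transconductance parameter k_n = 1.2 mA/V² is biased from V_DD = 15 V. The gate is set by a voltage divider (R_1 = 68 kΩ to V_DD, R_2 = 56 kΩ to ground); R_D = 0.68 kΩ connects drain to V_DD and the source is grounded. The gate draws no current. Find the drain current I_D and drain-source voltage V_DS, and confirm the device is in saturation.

V_G = V_DD·R_2/(R_1+R_2) = 15×56/124 = 6.77 V. With the source grounded, V_GS = V_G = 6.77 V.
Assume saturation: I_D = (k_n/2)(V_GS − V_t)² = (1.2/2)×(6.77 − 2)² = 0.6×4.77² = 13.7 mA.
V_DS = V_DD − I_D·R_D = 15 − 13.7×0.68 = 5.7 V.
Saturation requires V_DS ≥ V_GS − V_t = 4.77 V; 5.7 ≥ 4.77 ✓.

I_D ≈ 14 mA, V_DS ≈ 5.7 V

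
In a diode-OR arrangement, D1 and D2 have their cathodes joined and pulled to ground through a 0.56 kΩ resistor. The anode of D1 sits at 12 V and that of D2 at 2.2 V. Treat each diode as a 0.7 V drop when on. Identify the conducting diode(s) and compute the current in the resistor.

Only D1 conducts; I_R ≈ 20 mA

Assume both conduct. Then node N would need to be at both 12−0.7 = 11.3 V and 2.2−0.7 = 1.5 V, which is impossible.
Assume only D1 conducts: V_N = 12 − 0.7 = 11.3 V, so I_R = 11.3/0.56 = 20.2 mA.
Check D2: its anode-to-cathode voltage is 2.2 − 11.3 = -9.1 V < 0.7 V, so it is off. The assumption is consistent.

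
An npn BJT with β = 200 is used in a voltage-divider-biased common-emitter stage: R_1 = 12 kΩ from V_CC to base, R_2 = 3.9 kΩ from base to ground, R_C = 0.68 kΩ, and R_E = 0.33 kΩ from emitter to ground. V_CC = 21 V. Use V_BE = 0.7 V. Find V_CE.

V_CE ≈ 8 V

Thevenize the base divider: V_Th = V_CC·R_2/(R_1+R_2) = 21×3.9/15.9 = 5.15 V, R_Th = R_1‖R_2 = 2.94 kΩ.
Base-emitter loop: V_Th = I_B·R_Th + V_BE + (β+1)I_B·R_E, so I_B = (5.15 − 0.7) / (2.94 + 201×0.33) = 0.0643 mA.
I_C = β·I_B = 200×0.0643 = 12.9 mA, and I_E = (β+1)I_B = 12.9 mA.
V_CE = V_CC − I_C·R_C − I_E·R_E = 21 − 12.9×0.68 − 12.9×0.33 = 8 V.
V_CE = 8 V > 0.2 V confirms active-region operation.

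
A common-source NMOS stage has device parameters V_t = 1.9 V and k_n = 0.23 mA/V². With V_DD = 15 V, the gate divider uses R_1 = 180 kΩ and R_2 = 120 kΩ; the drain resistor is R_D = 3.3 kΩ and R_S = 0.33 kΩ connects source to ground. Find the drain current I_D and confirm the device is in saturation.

I_D ≈ 1.5 mA

V_G = V_DD·R_2/(R_1+R_2) = 15×120/300 = 6 V.
Assume saturation: I_D = (k_n/2)(V_GS − V_t)² with V_GS = V_G − I_D·R_S = 6 − 0.33·I_D.
Substituting gives 0.0125·I_D² − 1.31·I_D + 1.93 = 0, with roots I_D = 1.5 or 103 mA.
The root I_D = 103 mA gives V_GS = -28.1 V ≤ V_t, so take I_D = 1.5 mA.
Then V_GS = 5.51 V and V_DS = V_DD − I_D(R_D+R_S) = 15 − 1.5×3.63 = 9.57 V.
Saturation requires V_DS ≥ V_GS − V_t = 3.61 V; 9.57 ≥ 3.61 ✓.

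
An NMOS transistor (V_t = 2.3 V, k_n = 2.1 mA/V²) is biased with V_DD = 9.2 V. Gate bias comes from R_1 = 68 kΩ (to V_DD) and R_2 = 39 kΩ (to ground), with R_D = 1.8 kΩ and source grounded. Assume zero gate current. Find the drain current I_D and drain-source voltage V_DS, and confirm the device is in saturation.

I_D ≈ 1.2 mA, V_DS ≈ 7.1 V

V_G = V_DD·R_2/(R_1+R_2) = 9.2×39/107 = 3.35 V. With the source grounded, V_GS = V_G = 3.35 V.
Assume saturation: I_D = (k_n/2)(V_GS − V_t)² = (2.1/2)×(3.35 − 2.3)² = 1.05×1.05² = 1.16 mA.
V_DS = V_DD − I_D·R_D = 9.2 − 1.16×1.8 = 7.1 V.
Saturation requires V_DS ≥ V_GS − V_t = 1.05 V; 7.1 ≥ 1.05 ✓.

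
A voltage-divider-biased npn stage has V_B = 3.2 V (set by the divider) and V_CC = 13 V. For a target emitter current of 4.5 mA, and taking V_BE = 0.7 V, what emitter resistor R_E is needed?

R_E ≈ 0.56 kΩ

V_E = V_B − V_BE = 3.2 − 0.7 = 2.5 V.
R_E = V_E / I_E = 2.5 / 4.5 = 0.556 kΩ.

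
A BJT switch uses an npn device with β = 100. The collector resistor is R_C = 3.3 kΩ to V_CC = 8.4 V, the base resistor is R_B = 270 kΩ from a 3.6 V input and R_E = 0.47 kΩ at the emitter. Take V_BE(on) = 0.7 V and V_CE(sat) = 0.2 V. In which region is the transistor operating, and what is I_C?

active; I_C ≈ 0.91 mA

Assume active. Base-emitter loop: I_B = (V_BB − V_BE)/(R_B + (β+1)R_E) = (3.6 − 0.7)/(270 + 101×0.47) = 0.00913 mA.
I_C = β·I_B = 100×0.00913 = 0.913 mA.
V_CE = V_CC − I_C·R_C − I_E·R_E = 8.4 − 0.913×3.3 − 0.923×0.47 = 4.95 V > V_CE(sat), so the active-region assumption holds.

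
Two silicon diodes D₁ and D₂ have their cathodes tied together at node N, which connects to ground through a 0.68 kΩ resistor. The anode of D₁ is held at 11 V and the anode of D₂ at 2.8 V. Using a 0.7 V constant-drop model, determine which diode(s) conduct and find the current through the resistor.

Only D₁ conducts; I_R ≈ 15 mA

Assume both conduct. Then node N would need to be at both 11−0.7 = 10.3 V and 2.8−0.7 = 2.1 V, which is impossible.
Assume only D₁ conducts: V_N = 11 − 0.7 = 10.3 V, so I_R = 10.3/0.68 = 15.1 mA.
Check D₂: its anode-to-cathode voltage is 2.8 − 10.3 = -7.5 V < 0.7 V, so it is off. The assumption is consistent.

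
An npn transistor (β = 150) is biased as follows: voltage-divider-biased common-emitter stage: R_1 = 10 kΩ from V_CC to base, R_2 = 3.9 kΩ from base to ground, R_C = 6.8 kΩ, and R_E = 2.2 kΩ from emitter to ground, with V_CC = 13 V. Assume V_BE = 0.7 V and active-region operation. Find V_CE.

Thevenize the base divider: V_Th = V_CC·R_2/(R_1+R_2) = 13×3.9/13.9 = 3.65 V, R_Th = R_1‖R_2 = 2.81 kΩ.
Base-emitter loop: V_Th = I_B·R_Th + V_BE + (β+1)I_B·R_E, so I_B = (3.65 − 0.7) / (2.81 + 151×2.2) = 0.0088 mA.
I_C = β·I_B = 150×0.0088 = 1.32 mA, and I_E = (β+1)I_B = 1.33 mA.
V_CE = V_CC − I_C·R_C − I_E·R_E = 13 − 1.32×6.8 − 1.33×2.2 = 1.1 V.
V_CE = 1.1 V > 0.2 V confirms active-region operation.

V_CE ≈ 1.1 V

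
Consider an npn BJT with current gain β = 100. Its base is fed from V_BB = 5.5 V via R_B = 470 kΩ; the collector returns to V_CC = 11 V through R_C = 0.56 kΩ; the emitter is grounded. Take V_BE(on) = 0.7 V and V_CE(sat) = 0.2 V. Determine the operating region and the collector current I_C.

Assume active. Base-emitter loop: I_B = (V_BB − V_BE)/R_B = (5.5 − 0.7)/470 = 0.0102 mA.
I_C = β·I_B = 100×0.0102 = 1.02 mA.
V_CE = V_CC − I_C·R_C = 11 − 1.02×0.56 = 10.4 V > V_CE(sat), so the active-region assumption holds.

active; I_C ≈ 1 mA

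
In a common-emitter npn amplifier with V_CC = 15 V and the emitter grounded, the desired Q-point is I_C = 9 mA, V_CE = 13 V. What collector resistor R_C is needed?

R_C ≈ 0.22 kΩ

Collector loop: V_CC = I_C·R_C + V_CE.
R_C = (V_CC − V_CE)/I_C = (15 − 13)/9 = 0.222 kΩ.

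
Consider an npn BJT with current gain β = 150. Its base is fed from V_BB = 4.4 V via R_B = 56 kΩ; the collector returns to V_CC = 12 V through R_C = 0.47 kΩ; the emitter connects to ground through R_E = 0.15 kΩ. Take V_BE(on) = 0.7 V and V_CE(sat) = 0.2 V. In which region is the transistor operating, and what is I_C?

active; I_C ≈ 7.1 mA

Assume active. Base-emitter loop: I_B = (V_BB − V_BE)/(R_B + (β+1)R_E) = (4.4 − 0.7)/(56 + 151×0.15) = 0.047 mA.
I_C = β·I_B = 150×0.047 = 7.06 mA.
V_CE = V_CC − I_C·R_C − I_E·R_E = 12 − 7.06×0.47 − 7.1×0.15 = 7.62 V > V_CE(sat), so the active-region assumption holds.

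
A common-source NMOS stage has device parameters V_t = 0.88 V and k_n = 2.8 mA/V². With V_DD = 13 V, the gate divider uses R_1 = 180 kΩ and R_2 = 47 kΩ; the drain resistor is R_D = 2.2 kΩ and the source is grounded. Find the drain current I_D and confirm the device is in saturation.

V_G = V_DD·R_2/(R_1+R_2) = 13×47/227 = 2.69 V. With the source grounded, V_GS = V_G = 2.69 V.
Assume saturation: I_D = (k_n/2)(V_GS − V_t)² = (2.8/2)×(2.69 − 0.88)² = 1.4×1.81² = 4.59 mA.
V_DS = V_DD − I_D·R_D = 13 − 4.59×2.2 = 2.89 V.
Saturation requires V_DS ≥ V_GS − V_t = 1.81 V; 2.89 ≥ 1.81 ✓.

I_D ≈ 4.6 mA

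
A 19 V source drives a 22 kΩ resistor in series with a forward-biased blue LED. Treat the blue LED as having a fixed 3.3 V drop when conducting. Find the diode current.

I ≈ 0.71 mA

KVL around the loop: 19 = V_D + I·R = 3.3 + I × 22 kΩ.
So I = (19 − 3.3) / 22 kΩ = 15.7 / 22 = 0.714 mA.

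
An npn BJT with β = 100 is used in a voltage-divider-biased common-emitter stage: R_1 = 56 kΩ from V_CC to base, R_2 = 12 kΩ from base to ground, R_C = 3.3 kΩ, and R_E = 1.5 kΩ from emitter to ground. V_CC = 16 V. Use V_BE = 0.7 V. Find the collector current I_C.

Thevenize the base divider: V_Th = V_CC·R_2/(R_1+R_2) = 16×12/68 = 2.82 V, R_Th = R_1‖R_2 = 9.88 kΩ.
Base-emitter loop: V_Th = I_B·R_Th + V_BE + (β+1)I_B·R_E, so I_B = (2.82 − 0.7) / (9.88 + 101×1.5) = 0.0132 mA.
I_C = β·I_B = 100×0.0132 = 1.32 mA, and I_E = (β+1)I_B = 1.33 mA.
V_CE = V_CC − I_C·R_C − I_E·R_E = 16 − 1.32×3.3 − 1.33×1.5 = 9.66 V.
V_CE = 9.66 V > 0.2 V confirms active-region operation.

I_C ≈ 1.3 mA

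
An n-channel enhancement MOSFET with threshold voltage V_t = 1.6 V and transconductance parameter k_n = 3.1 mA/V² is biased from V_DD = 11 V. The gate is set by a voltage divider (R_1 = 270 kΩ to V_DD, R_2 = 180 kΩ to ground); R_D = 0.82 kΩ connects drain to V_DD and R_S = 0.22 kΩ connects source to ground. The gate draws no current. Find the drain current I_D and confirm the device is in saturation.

I_D ≈ 4.8 mA

V_G = V_DD·R_2/(R_1+R_2) = 11×180/450 = 4.4 V.
Assume saturation: I_D = (k_n/2)(V_GS − V_t)² with V_GS = V_G − I_D·R_S = 4.4 − 0.22·I_D.
Substituting gives 0.075·I_D² − 2.91·I_D + 12.2 = 0, with roots I_D = 4.76 or 34 mA.
The root I_D = 34 mA gives V_GS = -3.09 V ≤ V_t, so take I_D = 4.76 mA.
Then V_GS = 3.35 V and V_DS = V_DD − I_D(R_D+R_S) = 11 − 4.76×1.04 = 6.05 V.
Saturation requires V_DS ≥ V_GS − V_t = 1.75 V; 6.05 ≥ 1.75 ✓.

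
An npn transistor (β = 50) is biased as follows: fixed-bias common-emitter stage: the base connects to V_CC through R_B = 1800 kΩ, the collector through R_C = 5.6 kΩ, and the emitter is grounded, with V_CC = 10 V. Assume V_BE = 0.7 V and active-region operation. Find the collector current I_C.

Base loop: V_CC = I_B·R_B + V_BE, so I_B = (10 − 0.7)/1800 kΩ = 0.00517 mA.
In the active region I_C = β·I_B = 50 × 0.00517 = 0.258 mA.
Collector loop: V_CE = V_CC − I_C·R_C = 10 − 0.258×5.6 = 8.55 V.
Since V_CE = 8.55 V > V_CE(sat) ≈ 0.2 V, the transistor is in the active region as assumed.

I_C ≈ 0.26 mA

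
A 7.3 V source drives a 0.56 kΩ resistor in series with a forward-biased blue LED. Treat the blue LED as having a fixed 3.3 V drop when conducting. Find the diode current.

KVL around the loop: 7.3 = V_D + I·R = 3.3 + I × 0.56 kΩ.
So I = (7.3 − 3.3) / 0.56 kΩ = 4 / 0.56 = 7.14 mA.

I ≈ 7.1 mA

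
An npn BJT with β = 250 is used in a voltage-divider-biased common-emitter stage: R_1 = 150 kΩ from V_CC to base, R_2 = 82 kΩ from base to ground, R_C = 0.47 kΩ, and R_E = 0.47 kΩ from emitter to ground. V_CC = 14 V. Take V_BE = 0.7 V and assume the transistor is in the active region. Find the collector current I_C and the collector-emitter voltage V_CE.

Thevenize the base divider: V_Th = V_CC·R_2/(R_1+R_2) = 14×82/232 = 4.95 V, R_Th = R_1‖R_2 = 53 kΩ.
Base-emitter loop: V_Th = I_B·R_Th + V_BE + (β+1)I_B·R_E, so I_B = (4.95 − 0.7) / (53 + 251×0.47) = 0.0248 mA.
I_C = β·I_B = 250×0.0248 = 6.21 mA, and I_E = (β+1)I_B = 6.24 mA.
V_CE = V_CC − I_C·R_C − I_E·R_E = 14 − 6.21×0.47 − 6.24×0.47 = 8.15 V.
V_CE = 8.15 V > 0.2 V confirms active-region operation.

I_C ≈ 6.2 mA, V_CE ≈ 8.1 V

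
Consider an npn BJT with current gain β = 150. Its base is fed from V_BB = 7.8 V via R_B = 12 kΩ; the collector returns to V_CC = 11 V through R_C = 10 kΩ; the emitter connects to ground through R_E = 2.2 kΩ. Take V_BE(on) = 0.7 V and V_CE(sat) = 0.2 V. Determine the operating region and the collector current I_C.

saturation; I_C ≈ 0.82 mA

Assume active: I_B = (7.8 − 0.7)/(12 + 151×2.2) = 0.0206 mA, I_C = β·I_B = 3.09 mA.
Then V_CE = 11 − 3.09×10 − 3.11×2.2 = -26.8 V < 0.2 V — the active assumption fails.
Re-solve with V_CE = 0.2 V. KCL at the emitter: V_E/R_E = (V_BB−0.7−V_E)/R_B + (V_CC−0.2−V_E)/R_C, giving V_E = 2.62 V.
I_C = (V_CC − 0.2 − V_E)/R_C = (10.8 − 2.62)/10 = 0.818 mA.
Check: I_B = (7.1 − 2.62)/12 = 0.373 mA, and β·I_B = 56 mA > I_C, confirming saturation.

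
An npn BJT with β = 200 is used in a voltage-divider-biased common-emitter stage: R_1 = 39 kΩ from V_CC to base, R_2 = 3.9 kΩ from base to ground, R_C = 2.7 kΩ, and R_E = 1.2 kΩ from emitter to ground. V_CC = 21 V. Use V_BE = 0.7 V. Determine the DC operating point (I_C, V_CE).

Thevenize the base divider: V_Th = V_CC·R_2/(R_1+R_2) = 21×3.9/42.9 = 1.91 V, R_Th = R_1‖R_2 = 3.55 kΩ.
Base-emitter loop: V_Th = I_B·R_Th + V_BE + (β+1)I_B·R_E, so I_B = (1.91 − 0.7) / (3.55 + 201×1.2) = 0.00494 mA.
I_C = β·I_B = 200×0.00494 = 0.988 mA, and I_E = (β+1)I_B = 0.993 mA.
V_CE = V_CC − I_C·R_C − I_E·R_E = 21 − 0.988×2.7 − 0.993×1.2 = 17.1 V.
V_CE = 17.1 V > 0.2 V confirms active-region operation.

I_C ≈ 0.99 mA, V_CE ≈ 17 V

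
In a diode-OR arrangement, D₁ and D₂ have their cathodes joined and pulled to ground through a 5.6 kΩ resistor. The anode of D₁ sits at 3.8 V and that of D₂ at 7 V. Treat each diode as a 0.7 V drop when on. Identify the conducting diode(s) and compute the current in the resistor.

Only D₂ conducts; I_R ≈ 1.1 mA

Assume both conduct. Then node N would need to be at both 3.8−0.7 = 3.1 V and 7−0.7 = 6.3 V, which is impossible.
Assume only D₂ conducts: V_N = 7 − 0.7 = 6.3 V, so I_R = 6.3/5.6 = 1.12 mA.
Check D₁: its anode-to-cathode voltage is 3.8 − 6.3 = -2.5 V < 0.7 V, so it is off. The assumption is consistent.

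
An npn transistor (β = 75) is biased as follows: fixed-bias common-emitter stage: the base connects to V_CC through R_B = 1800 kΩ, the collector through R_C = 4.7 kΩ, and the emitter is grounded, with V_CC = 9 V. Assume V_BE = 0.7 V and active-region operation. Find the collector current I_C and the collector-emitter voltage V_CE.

Base loop: V_CC = I_B·R_B + V_BE, so I_B = (9 − 0.7)/1800 kΩ = 0.00461 mA.
In the active region I_C = β·I_B = 75 × 0.00461 = 0.346 mA.
Collector loop: V_CE = V_CC − I_C·R_C = 9 − 0.346×4.7 = 7.37 V.
Since V_CE = 7.37 V > V_CE(sat) ≈ 0.2 V, the transistor is in the active region as assumed.

I_C ≈ 0.35 mA, V_CE ≈ 7.4 V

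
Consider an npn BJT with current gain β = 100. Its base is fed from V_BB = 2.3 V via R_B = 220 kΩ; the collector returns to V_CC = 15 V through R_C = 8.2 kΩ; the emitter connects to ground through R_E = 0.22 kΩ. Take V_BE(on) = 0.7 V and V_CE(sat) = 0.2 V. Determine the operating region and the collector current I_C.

Assume active. Base-emitter loop: I_B = (V_BB − V_BE)/(R_B + (β+1)R_E) = (2.3 − 0.7)/(220 + 101×0.22) = 0.00661 mA.
I_C = β·I_B = 100×0.00661 = 0.661 mA.
V_CE = V_CC − I_C·R_C − I_E·R_E = 15 − 0.661×8.2 − 0.667×0.22 = 9.44 V > V_CE(sat), so the active-region assumption holds.

active; I_C ≈ 0.66 mA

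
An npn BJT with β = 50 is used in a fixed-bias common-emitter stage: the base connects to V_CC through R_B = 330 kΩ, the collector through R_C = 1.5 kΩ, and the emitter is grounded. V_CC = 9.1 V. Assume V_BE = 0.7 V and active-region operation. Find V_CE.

Base loop: V_CC = I_B·R_B + V_BE, so I_B = (9.1 − 0.7)/330 kΩ = 0.0255 mA.
In the active region I_C = β·I_B = 50 × 0.0255 = 1.27 mA.
Collector loop: V_CE = V_CC − I_C·R_C = 9.1 − 1.27×1.5 = 7.19 V.
Since V_CE = 7.19 V > V_CE(sat) ≈ 0.2 V, the transistor is in the active region as assumed.

V_CE ≈ 7.2 V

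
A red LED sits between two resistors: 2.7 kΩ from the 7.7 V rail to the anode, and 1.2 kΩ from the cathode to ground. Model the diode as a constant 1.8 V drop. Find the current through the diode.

The two resistors are in series with the diode, so KVL gives 7.7 = I·2.7 + 1.8 + I·1.2.
I = (7.7 − 1.8) / (2.7 + 1.2) kΩ = 5.9 / 3.9 = 1.51 mA.

I ≈ 1.5 mA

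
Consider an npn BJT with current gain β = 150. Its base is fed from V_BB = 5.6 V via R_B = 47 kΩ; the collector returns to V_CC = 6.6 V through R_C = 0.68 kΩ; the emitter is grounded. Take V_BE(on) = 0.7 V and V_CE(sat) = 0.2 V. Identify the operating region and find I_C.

saturation; I_C ≈ 9.4 mA

Assume active: I_B = (5.6 − 0.7)/47 = 0.104 mA, giving I_C = β·I_B = 15.6 mA.
But then V_CE = 6.6 − 15.6×0.68 = -4.03 V < V_CE(sat) = 0.2 V — impossible in the active region.
So the transistor is saturated. With V_CE = 0.2 V, I_C = (V_CC − 0.2)/R_C = 6.4/0.68 = 9.41 mA.
Check: β·I_B = 15.6 mA > I_C = 9.41 mA, confirming saturation.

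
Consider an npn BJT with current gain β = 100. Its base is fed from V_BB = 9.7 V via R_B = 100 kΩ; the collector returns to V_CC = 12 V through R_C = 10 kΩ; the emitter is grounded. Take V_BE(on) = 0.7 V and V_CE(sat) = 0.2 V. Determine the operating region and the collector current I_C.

saturation; I_C ≈ 1.2 mA

Assume active: I_B = (9.7 − 0.7)/100 = 0.09 mA, giving I_C = β·I_B = 9 mA.
But then V_CE = 12 − 9×10 = -78 V < V_CE(sat) = 0.2 V — impossible in the active region.
So the transistor is saturated. With V_CE = 0.2 V, I_C = (V_CC − 0.2)/R_C = 11.8/10 = 1.18 mA.
Check: β·I_B = 9 mA > I_C = 1.18 mA, confirming saturation.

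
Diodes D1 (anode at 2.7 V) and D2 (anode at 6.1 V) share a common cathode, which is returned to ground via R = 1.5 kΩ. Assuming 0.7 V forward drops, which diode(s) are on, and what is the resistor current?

Only D2 conducts; I_R ≈ 3.6 mA

Assume both conduct. Then node N would need to be at both 2.7−0.7 = 2 V and 6.1−0.7 = 5.4 V, which is impossible.
Assume only D2 conducts: V_N = 6.1 − 0.7 = 5.4 V, so I_R = 5.4/1.5 = 3.6 mA.
Check D1: its anode-to-cathode voltage is 2.7 − 5.4 = -2.7 V < 0.7 V, so it is off. The assumption is consistent.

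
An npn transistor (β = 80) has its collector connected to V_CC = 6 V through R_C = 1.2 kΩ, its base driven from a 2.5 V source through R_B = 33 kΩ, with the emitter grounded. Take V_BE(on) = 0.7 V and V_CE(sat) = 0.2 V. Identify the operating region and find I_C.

active; I_C ≈ 4.4 mA

Assume active. Base-emitter loop: I_B = (V_BB − V_BE)/R_B = (2.5 − 0.7)/33 = 0.0545 mA.
I_C = β·I_B = 80×0.0545 = 4.36 mA.
V_CE = V_CC − I_C·R_C = 6 − 4.36×1.2 = 0.764 V > V_CE(sat), so the active-region assumption holds.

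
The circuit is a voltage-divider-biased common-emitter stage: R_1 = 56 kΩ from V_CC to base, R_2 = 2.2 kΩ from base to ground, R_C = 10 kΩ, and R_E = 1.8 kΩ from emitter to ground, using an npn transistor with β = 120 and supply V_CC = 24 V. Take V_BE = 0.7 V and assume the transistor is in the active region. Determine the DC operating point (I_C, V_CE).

I_C ≈ 0.11 mA, V_CE ≈ 23 V

Thevenize the base divider: V_Th = V_CC·R_2/(R_1+R_2) = 24×2.2/58.2 = 0.907 V, R_Th = R_1‖R_2 = 2.12 kΩ.
Base-emitter loop: V_Th = I_B·R_Th + V_BE + (β+1)I_B·R_E, so I_B = (0.907 − 0.7) / (2.12 + 121×1.8) = 0.000942 mA.
I_C = β·I_B = 120×0.000942 = 0.113 mA, and I_E = (β+1)I_B = 0.114 mA.
V_CE = V_CC − I_C·R_C − I_E·R_E = 24 − 0.113×10 − 0.114×1.8 = 22.7 V.
V_CE = 22.7 V > 0.2 V confirms active-region operation.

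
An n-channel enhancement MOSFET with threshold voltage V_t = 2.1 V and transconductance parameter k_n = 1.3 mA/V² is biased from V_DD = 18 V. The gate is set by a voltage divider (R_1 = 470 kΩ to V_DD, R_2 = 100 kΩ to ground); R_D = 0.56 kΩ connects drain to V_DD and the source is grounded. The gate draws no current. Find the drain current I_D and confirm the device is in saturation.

I_D ≈ 0.73 mA

V_G = V_DD·R_2/(R_1+R_2) = 18×100/570 = 3.16 V. With the source grounded, V_GS = V_G = 3.16 V.
Assume saturation: I_D = (k_n/2)(V_GS − V_t)² = (1.3/2)×(3.16 − 2.1)² = 0.65×1.06² = 0.727 mA.
V_DS = V_DD − I_D·R_D = 18 − 0.727×0.56 = 17.6 V.
Saturation requires V_DS ≥ V_GS − V_t = 1.06 V; 17.6 ≥ 1.06 ✓.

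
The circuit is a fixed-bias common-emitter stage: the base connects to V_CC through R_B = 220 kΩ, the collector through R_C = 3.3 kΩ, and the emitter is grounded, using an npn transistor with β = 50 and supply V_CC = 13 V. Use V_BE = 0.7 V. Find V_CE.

V_CE ≈ 3.8 V

Base loop: V_CC = I_B·R_B + V_BE, so I_B = (13 − 0.7)/220 kΩ = 0.0559 mA.
In the active region I_C = β·I_B = 50 × 0.0559 = 2.8 mA.
Collector loop: V_CE = V_CC − I_C·R_C = 13 − 2.8×3.3 = 3.77 V.
Since V_CE = 3.77 V > V_CE(sat) ≈ 0.2 V, the transistor is in the active region as assumed.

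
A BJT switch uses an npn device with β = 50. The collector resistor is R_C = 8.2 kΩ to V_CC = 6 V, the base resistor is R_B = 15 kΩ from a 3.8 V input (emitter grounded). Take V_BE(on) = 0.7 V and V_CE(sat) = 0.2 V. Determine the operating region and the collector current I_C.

saturation; I_C ≈ 0.71 mA

Assume active: I_B = (3.8 − 0.7)/15 = 0.207 mA, giving I_C = β·I_B = 10.3 mA.
But then V_CE = 6 − 10.3×8.2 = -78.7 V < V_CE(sat) = 0.2 V — impossible in the active region.
So the transistor is saturated. With V_CE = 0.2 V, I_C = (V_CC − 0.2)/R_C = 5.8/8.2 = 0.707 mA.
Check: β·I_B = 10.3 mA > I_C = 0.707 mA, confirming saturation.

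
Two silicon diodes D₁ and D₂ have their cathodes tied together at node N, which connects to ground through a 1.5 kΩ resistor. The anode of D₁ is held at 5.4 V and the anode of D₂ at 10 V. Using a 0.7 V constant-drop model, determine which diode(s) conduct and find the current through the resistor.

Assume both conduct. Then node N would need to be at both 5.4−0.7 = 4.7 V and 10−0.7 = 9.3 V, which is impossible.
Assume only D₂ conducts: V_N = 10 − 0.7 = 9.3 V, so I_R = 9.3/1.5 = 6.2 mA.
Check D₁: its anode-to-cathode voltage is 5.4 − 9.3 = -3.9 V < 0.7 V, so it is off. The assumption is consistent.

Only D₂ conducts; I_R ≈ 6.2 mA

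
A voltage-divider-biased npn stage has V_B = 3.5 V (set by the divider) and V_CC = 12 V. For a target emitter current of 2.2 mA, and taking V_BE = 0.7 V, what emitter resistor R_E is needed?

R_E ≈ 1.3 kΩ

V_E = V_B − V_BE = 3.5 − 0.7 = 2.8 V.
R_E = V_E / I_E = 2.8 / 2.2 = 1.27 kΩ.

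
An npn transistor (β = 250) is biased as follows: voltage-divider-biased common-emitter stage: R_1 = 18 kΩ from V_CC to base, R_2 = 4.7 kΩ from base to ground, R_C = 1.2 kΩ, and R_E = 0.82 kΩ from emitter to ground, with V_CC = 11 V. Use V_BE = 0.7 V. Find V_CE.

V_CE ≈ 7.2 V

Thevenize the base divider: V_Th = V_CC·R_2/(R_1+R_2) = 11×4.7/22.7 = 2.28 V, R_Th = R_1‖R_2 = 3.73 kΩ.
Base-emitter loop: V_Th = I_B·R_Th + V_BE + (β+1)I_B·R_E, so I_B = (2.28 − 0.7) / (3.73 + 251×0.82) = 0.00753 mA.
I_C = β·I_B = 250×0.00753 = 1.88 mA, and I_E = (β+1)I_B = 1.89 mA.
V_CE = V_CC − I_C·R_C − I_E·R_E = 11 − 1.88×1.2 − 1.89×0.82 = 7.19 V.
V_CE = 7.19 V > 0.2 V confirms active-region operation.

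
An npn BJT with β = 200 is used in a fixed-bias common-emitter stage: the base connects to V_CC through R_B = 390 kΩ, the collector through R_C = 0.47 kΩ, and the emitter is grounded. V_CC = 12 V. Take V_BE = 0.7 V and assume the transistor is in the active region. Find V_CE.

Base loop: V_CC = I_B·R_B + V_BE, so I_B = (12 − 0.7)/390 kΩ = 0.029 mA.
In the active region I_C = β·I_B = 200 × 0.029 = 5.79 mA.
Collector loop: V_CE = V_CC − I_C·R_C = 12 − 5.79×0.47 = 9.28 V.
Since V_CE = 9.28 V > V_CE(sat) ≈ 0.2 V, the transistor is in the active region as assumed.

V_CE ≈ 9.3 V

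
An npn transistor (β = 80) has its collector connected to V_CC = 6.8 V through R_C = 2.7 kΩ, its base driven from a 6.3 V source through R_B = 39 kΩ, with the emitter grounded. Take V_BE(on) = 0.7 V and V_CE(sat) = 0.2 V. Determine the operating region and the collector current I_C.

saturation; I_C ≈ 2.4 mA

Assume active: I_B = (6.3 − 0.7)/39 = 0.144 mA, giving I_C = β·I_B = 11.5 mA.
But then V_CE = 6.8 − 11.5×2.7 = -24.2 V < V_CE(sat) = 0.2 V — impossible in the active region.
So the transistor is saturated. With V_CE = 0.2 V, I_C = (V_CC − 0.2)/R_C = 6.6/2.7 = 2.44 mA.
Check: β·I_B = 11.5 mA > I_C = 2.44 mA, confirming saturation.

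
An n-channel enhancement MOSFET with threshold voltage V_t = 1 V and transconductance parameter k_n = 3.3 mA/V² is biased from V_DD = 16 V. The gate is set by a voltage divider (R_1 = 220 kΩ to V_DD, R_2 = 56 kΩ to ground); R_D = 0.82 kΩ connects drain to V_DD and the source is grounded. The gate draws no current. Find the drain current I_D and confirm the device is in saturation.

I_D ≈ 8.3 mA

V_G = V_DD·R_2/(R_1+R_2) = 16×56/276 = 3.25 V. With the source grounded, V_GS = V_G = 3.25 V.
Assume saturation: I_D = (k_n/2)(V_GS − V_t)² = (3.3/2)×(3.25 − 1)² = 1.65×2.25² = 8.33 mA.
V_DS = V_DD − I_D·R_D = 16 − 8.33×0.82 = 9.17 V.
Saturation requires V_DS ≥ V_GS − V_t = 2.25 V; 9.17 ≥ 2.25 ✓.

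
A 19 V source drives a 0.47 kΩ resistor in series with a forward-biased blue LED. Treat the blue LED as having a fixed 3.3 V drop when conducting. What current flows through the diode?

KVL around the loop: 19 = V_D + I·R = 3.3 + I × 0.47 kΩ.
So I = (19 − 3.3) / 0.47 kΩ = 15.7 / 0.47 = 33.4 mA.

I ≈ 33 mA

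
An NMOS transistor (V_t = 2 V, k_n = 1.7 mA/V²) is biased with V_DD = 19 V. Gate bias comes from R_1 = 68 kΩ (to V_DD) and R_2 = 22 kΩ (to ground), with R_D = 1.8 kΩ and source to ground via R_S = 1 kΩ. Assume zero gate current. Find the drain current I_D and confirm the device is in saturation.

I_D ≈ 1.4 mA

V_G = V_DD·R_2/(R_1+R_2) = 19×22/90 = 4.64 V.
Assume saturation: I_D = (k_n/2)(V_GS − V_t)² with V_GS = V_G − I_D·R_S = 4.64 − 1·I_D.
Substituting gives 0.85·I_D² − 5.5·I_D + 5.94 = 0, with roots I_D = 1.37 or 5.09 mA.
The root I_D = 5.09 mA gives V_GS = -0.448 V ≤ V_t, so take I_D = 1.37 mA.
Then V_GS = 3.27 V and V_DS = V_DD − I_D(R_D+R_S) = 19 − 1.37×2.8 = 15.2 V.
Saturation requires V_DS ≥ V_GS − V_t = 1.27 V; 15.2 ≥ 1.27 ✓.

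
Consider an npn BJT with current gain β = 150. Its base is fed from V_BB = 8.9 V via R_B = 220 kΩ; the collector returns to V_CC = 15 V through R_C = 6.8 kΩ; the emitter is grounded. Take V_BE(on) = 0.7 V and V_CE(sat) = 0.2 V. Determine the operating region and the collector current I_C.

Assume active: I_B = (8.9 − 0.7)/220 = 0.0373 mA, giving I_C = β·I_B = 5.59 mA.
But then V_CE = 15 − 5.59×6.8 = -23 V < V_CE(sat) = 0.2 V — impossible in the active region.
So the transistor is saturated. With V_CE = 0.2 V, I_C = (V_CC − 0.2)/R_C = 14.8/6.8 = 2.18 mA.
Check: β·I_B = 5.59 mA > I_C = 2.18 mA, confirming saturation.

saturation; I_C ≈ 2.2 mA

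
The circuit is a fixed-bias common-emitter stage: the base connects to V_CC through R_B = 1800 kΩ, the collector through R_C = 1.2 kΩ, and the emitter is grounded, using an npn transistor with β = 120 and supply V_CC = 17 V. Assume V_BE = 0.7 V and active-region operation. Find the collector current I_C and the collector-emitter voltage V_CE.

Base loop: V_CC = I_B·R_B + V_BE, so I_B = (17 − 0.7)/1800 kΩ = 0.00906 mA.
In the active region I_C = β·I_B = 120 × 0.00906 = 1.09 mA.
Collector loop: V_CE = V_CC − I_C·R_C = 17 − 1.09×1.2 = 15.7 V.
Since V_CE = 15.7 V > V_CE(sat) ≈ 0.2 V, the transistor is in the active region as assumed.

I_C ≈ 1.1 mA, V_CE ≈ 16 V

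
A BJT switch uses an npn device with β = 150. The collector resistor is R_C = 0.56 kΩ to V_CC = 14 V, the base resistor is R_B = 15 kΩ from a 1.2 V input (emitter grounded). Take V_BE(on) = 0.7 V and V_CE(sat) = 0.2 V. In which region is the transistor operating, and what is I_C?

active; I_C ≈ 5 mA

Assume active. Base-emitter loop: I_B = (V_BB − V_BE)/R_B = (1.2 − 0.7)/15 = 0.0333 mA.
I_C = β·I_B = 150×0.0333 = 5 mA.
V_CE = V_CC − I_C·R_C = 14 − 5×0.56 = 11.2 V > V_CE(sat), so the active-region assumption holds.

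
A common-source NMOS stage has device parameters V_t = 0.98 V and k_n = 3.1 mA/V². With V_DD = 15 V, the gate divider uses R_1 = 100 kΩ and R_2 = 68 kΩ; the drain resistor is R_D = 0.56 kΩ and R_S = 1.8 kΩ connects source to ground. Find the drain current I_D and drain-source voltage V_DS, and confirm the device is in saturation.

I_D ≈ 2.2 mA, V_DS ≈ 9.9 V

V_G = V_DD·R_2/(R_1+R_2) = 15×68/168 = 6.07 V.
Assume saturation: I_D = (k_n/2)(V_GS − V_t)² with V_GS = V_G − I_D·R_S = 6.07 − 1.8·I_D.
Substituting gives 5.02·I_D² − 29.4·I_D + 40.2 = 0, with roots I_D = 2.17 or 3.69 mA.
The root I_D = 3.69 mA gives V_GS = -0.562 V ≤ V_t, so take I_D = 2.17 mA.
Then V_GS = 2.16 V and V_DS = V_DD − I_D(R_D+R_S) = 15 − 2.17×2.36 = 9.88 V.
Saturation requires V_DS ≥ V_GS − V_t = 1.18 V; 9.88 ≥ 1.18 ✓.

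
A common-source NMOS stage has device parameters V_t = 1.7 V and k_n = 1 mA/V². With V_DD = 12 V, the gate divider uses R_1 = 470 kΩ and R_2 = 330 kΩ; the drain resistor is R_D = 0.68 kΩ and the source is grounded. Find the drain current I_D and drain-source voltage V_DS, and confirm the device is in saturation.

V_G = V_DD·R_2/(R_1+R_2) = 12×330/800 = 4.95 V. With the source grounded, V_GS = V_G = 4.95 V.
Assume saturation: I_D = (k_n/2)(V_GS − V_t)² = (1/2)×(4.95 − 1.7)² = 0.5×3.25² = 5.28 mA.
V_DS = V_DD − I_D·R_D = 12 − 5.28×0.68 = 8.41 V.
Saturation requires V_DS ≥ V_GS − V_t = 3.25 V; 8.41 ≥ 3.25 ✓.

I_D ≈ 5.3 mA, V_DS ≈ 8.4 V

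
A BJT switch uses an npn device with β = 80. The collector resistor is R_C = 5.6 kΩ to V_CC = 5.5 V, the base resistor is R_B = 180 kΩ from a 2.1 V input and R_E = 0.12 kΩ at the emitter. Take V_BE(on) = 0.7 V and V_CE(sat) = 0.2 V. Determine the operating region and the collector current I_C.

active; I_C ≈ 0.59 mA

Assume active. Base-emitter loop: I_B = (V_BB − V_BE)/(R_B + (β+1)R_E) = (2.1 − 0.7)/(180 + 81×0.12) = 0.00738 mA.
I_C = β·I_B = 80×0.00738 = 0.59 mA.
V_CE = V_CC − I_C·R_C − I_E·R_E = 5.5 − 0.59×5.6 − 0.598×0.12 = 2.12 V > V_CE(sat), so the active-region assumption holds.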